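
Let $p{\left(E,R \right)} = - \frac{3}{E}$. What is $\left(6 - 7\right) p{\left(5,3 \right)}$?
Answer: $\frac{3}{5} \approx 0.6$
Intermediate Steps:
$\left(6 - 7\right) p{\left(5,3 \right)} = \left(6 - 7\right) \left(- \frac{3}{5}\right) = - \frac{-3}{5} = \left(-1\right) \left(- \frac{3}{5}\right) = \frac{3}{5}$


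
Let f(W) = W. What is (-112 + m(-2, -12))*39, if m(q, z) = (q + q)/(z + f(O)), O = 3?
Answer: -13052/3 ≈ -4350.7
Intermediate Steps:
m(q, z) = 2*q/(3 + z) (m(q, z) = (q + q)/(z + 3) = (2*q)/(3 + z) = 2*q/(3 + z))
(-112 + m(-2, -12))*39 = (-112 + 2*(-2)/(3 - 12))*39 = (-112 + 2*(-2)/(-9))*39 = (-112 + 2*(-2)*(-⅑))*39 = (-112 + 4/9)*39 = -1004/9*39 = -13052/3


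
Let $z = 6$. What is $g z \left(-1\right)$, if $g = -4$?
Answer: $24$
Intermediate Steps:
$g z \left(-1\right) = \left(-4\right) 6 \left(-1\right) = \left(-24\right) \left(-1\right) = 24$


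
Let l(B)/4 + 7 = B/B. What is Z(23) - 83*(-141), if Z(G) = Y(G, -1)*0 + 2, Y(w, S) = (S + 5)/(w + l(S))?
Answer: 11705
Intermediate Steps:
l(B) = -24 (l(B) = -28 + 4*(B/B) = -28 + 4*1 = -28 + 4 = -24)
Y(w, S) = (5 + S)/(-24 + w) (Y(w, S) = (S + 5)/(w - 24) = (5 + S)/(-24 + w))
Z(G) = 2 (Z(G) = ((5 - 1)/(-24 + G))*0 + 2 = (4/(-24 + G))*0 + 2 = 0 + 2 = 2)
Z(23) - 83*(-141) = 2 - 83*(-141) = 2 + 11703 = 11705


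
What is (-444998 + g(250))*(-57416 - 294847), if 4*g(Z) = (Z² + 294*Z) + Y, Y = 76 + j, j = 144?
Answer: 144760014009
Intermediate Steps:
Y = 220 (Y = 76 + 144 = 220)
g(Z) = 55 + Z²/4 + 147*Z/2 (g(Z) = ((Z² + 294*Z) + 220)/4 = (220 + Z² + 294*Z)/4 = 55 + Z²/4 + 147*Z/2)
(-444998 + g(250))*(-57416 - 294847) = (-444998 + (55 + (¼)*250² + (147/2)*250))*(-57416 - 294847) = (-444998 + (55 + (¼)*62500 + 18375))*(-352263) = (-444998 + (55 + 15625 + 18375))*(-352263) = (-444998 + 34055)*(-352263) = -410943*(-352263) = 144760014009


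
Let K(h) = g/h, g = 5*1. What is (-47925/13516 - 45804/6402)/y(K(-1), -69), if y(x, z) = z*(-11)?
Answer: -14028829/995088468 ≈ -0.014098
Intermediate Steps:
g = 5
K(h) = 5/h
y(x, z) = -11*z
(-47925/13516 - 45804/6402)/y(K(-1), -69) = (-47925/13516 - 45804/6402)/((-11*(-69))) = (-47925*1/13516 - 45804*1/6402)/759 = (-47925/13516 - 694/97)*(1/759) = -14028829/1311052*1/759 = -14028829/995088468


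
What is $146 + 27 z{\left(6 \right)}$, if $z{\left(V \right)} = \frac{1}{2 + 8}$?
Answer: $\frac{1487}{10} \approx 148.7$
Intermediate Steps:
$z{\left(V \right)} = \frac{1}{10}$
$146 + 27 z{\left(6 \right)} = 146 + 27 \cdot \frac{1}{10} = 146 + \frac{27}{10} = \frac{1487}{10}$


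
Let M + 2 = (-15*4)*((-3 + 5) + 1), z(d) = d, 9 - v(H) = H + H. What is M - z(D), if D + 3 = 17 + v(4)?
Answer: -197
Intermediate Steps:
v(H) = 9 - 2*H (v(H) = 9 - (H + H) = 9 - 2*H)
D = 15 (D = -3 + (17 + (9 - 2*4)) = -3 + (17 + (9 - 8)) = -3 + (17 + 1) = -3 + 18 = 15)
M = -182 (M = -2 + (-15*4)*((-3 + 5) + 1) = -2 - 60*(2 + 1) = -2 - 60*3 = -2 - 180 = -182)
M - z(D) = -182 - 1*15 = -182 - 15 = -197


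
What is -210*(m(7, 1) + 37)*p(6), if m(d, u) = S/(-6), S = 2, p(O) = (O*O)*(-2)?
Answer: 554400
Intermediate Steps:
p(O) = -2*O² (p(O) = O²*(-2) = -2*O²)
m(d, u) = -⅓ (m(d, u) = 2/(-6) = 2*(-⅙) = -⅓)
-210*(m(7, 1) + 37)*p(6) = -210*(-⅓ + 37)*(-2*6²) = -7700*(-2*36) = -7700*(-72) = -210*(-2640) = 554400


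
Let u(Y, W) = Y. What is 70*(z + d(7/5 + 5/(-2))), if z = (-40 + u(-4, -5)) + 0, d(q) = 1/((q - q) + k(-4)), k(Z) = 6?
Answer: -9205/3 ≈ -3068.3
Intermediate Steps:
d(q) = ⅙ (d(q) = 1/((q - q) + 6) = 1/(0 + 6) = 1/6 = ⅙)
z = -44 (z = (-40 - 4) + 0 = -44 + 0 = -44)
70*(z + d(7/5 + 5/(-2))) = 70*(-44 + ⅙) = 70*(-263/6) = -9205/3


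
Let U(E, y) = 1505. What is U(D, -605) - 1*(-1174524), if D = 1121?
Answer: 1176029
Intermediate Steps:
U(D, -605) - 1*(-1174524) = 1505 - 1*(-1174524) = 1505 + 1174524 = 1176029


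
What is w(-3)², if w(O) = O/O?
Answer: 1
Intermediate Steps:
w(O) = 1
w(-3)² = 1² = 1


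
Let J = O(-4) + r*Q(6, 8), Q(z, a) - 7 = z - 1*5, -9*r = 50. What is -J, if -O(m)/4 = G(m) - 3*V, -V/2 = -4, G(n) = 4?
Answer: -320/9 ≈ -35.556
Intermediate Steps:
r = -50/9 (r = -1/9*50 = -50/9 ≈ -5.5556)
V = 8 (V = -2*(-4) = 8)
Q(z, a) = 2 + z (Q(z, a) = 7 + (z - 1*5) = 7 + (z - 5) = 7 + (-5 + z) = 2 + z)
O(m) = 80 (O(m) = -4*(4 - 3*8) = -4*(4 - 24) = -4*(-20) = 80)
J = 320/9 (J = 80 - 50*(2 + 6)/9 = 80 - 50/9*8 = 80 - 400/9 = 320/9 ≈ 35.556)
-J = -1*320/9 = -320/9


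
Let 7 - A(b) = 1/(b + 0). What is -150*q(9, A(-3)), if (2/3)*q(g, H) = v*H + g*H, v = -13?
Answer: 6600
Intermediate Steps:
A(b) = 7 - 1/b (A(b) = 7 - 1/(b + 0) = 7 - 1/b)
q(g, H) = -39*H/2 + 3*H*g/2 (q(g, H) = 3*(-13*H + g*H)/2 = 3*(-13*H + H*g)/2 = -39*H/2 + 3*H*g/2)
-150*q(9, A(-3)) = -225*(7 - 1/(-3))*(-13 + 9) = -225*(7 - 1*(-⅓))*(-4) = -225*(7 + ⅓)*(-4) = -225*22*(-4)/3 = -150*(-44) = 6600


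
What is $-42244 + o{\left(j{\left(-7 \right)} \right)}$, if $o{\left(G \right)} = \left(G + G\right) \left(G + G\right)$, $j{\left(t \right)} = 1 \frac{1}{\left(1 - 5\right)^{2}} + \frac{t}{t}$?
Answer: $- \frac{2703327}{64} \approx -42240.0$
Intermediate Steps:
$j{\left(t \right)} = \frac{17}{16}$ ($j{\left(t \right)} = 1 \frac{1}{\left(-4\right)^{2}} + 1 = 1 \cdot \frac{1}{16} + 1 = \frac{1}{16} + 1 = \frac{17}{16}$)
$o{\left(G \right)} = 4 G^{2}$ ($o{\left(G \right)} = 2 G 2 G = 4 G^{2}$)
$-42244 + o{\left(j{\left(-7 \right)} \right)} = -42244 + 4 \left(\frac{17}{16}\right)^{2} = -42244 + 4 \cdot \frac{289}{256} = -42244 + \frac{289}{64} = - \frac{2703327}{64}$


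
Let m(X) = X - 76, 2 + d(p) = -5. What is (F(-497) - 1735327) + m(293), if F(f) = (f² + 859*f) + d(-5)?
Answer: -1915031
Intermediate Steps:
d(p) = -7 (d(p) = -2 - 5 = -7)
m(X) = -76 + X
F(f) = -7 + f² + 859*f (F(f) = (f² + 859*f) - 7 = -7 + f² + 859*f)
(F(-497) - 1735327) + m(293) = ((-7 + (-497)² + 859*(-497)) - 1735327) + (-76 + 293) = ((-7 + 247009 - 426923) - 1735327) + 217 = (-179921 - 1735327) + 217 = -1915248 + 217 = -1915031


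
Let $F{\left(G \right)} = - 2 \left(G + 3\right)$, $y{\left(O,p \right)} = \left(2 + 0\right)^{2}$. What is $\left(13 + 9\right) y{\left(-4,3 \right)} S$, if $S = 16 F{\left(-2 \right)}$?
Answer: $-2816$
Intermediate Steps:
$y{\left(O,p \right)} = 4$ ($y{\left(O,p \right)} = 2^{2} = 4$)
$F{\left(G \right)} = -6 - 2 G$ ($F{\left(G \right)} = - 2 \left(3 + G\right) = -6 - 2 G$)
$S = -32$ ($S = 16 \left(-6 - -4\right) = 16 \left(-6 + 4\right) = 16 \left(-2\right) = -32$)
$\left(13 + 9\right) y{\left(-4,3 \right)} S = \left(13 + 9\right) 4 \left(-32\right) = 22 \cdot 4 \left(-32\right) = 88 \left(-32\right) = -2816$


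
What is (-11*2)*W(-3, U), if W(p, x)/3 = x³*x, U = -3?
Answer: -5346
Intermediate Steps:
W(p, x) = 3*x⁴ (W(p, x) = 3*(x³*x) = 3*x⁴)
(-11*2)*W(-3, U) = (-11*2)*(3*(-3)⁴) = -66*81 = -22*243 = -5346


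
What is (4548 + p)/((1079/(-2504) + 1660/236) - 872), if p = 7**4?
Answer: -1026617464/127850293 ≈ -8.0298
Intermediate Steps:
p = 2401
(4548 + p)/((1079/(-2504) + 1660/236) - 872) = (4548 + 2401)/((1079/(-2504) + 1660/236) - 872) = 6949/((1079*(-1/2504) + 1660*(1/236)) - 872) = 6949/((-1079/2504 + 415/59) - 872) = 6949/(975499/147736 - 872) = 6949/(-127850293/147736) = 6949*(-147736/127850293) = -1026617464/127850293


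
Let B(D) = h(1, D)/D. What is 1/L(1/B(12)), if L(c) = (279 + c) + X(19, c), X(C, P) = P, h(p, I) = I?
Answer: 1/281 ≈ 0.0035587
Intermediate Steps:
B(D) = 1 (B(D) = D/D = 1)
L(c) = 279 + 2*c (L(c) = (279 + c) + c = 279 + 2*c)
1/L(1/B(12)) = 1/(279 + 2/1) = 1/(279 + 2*1) = 1/(279 + 2) = 1/281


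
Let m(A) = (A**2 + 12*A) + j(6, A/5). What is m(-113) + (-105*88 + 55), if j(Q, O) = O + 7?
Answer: 11062/5 ≈ 2212.4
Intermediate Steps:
j(Q, O) = 7 + O
m(A) = 7 + A**2 + 61*A/5 (m(A) = (A**2 + 12*A) + (7 + A/5) = 7 + A**2 + 61*A/5)
m(-113) + (-105*88 + 55) = (7 + (-113)**2 + (61/5)*(-113)) + (-105*88 + 55) = (7 + 12769 - 6893/5) + (-9240 + 55) = 56987/5 - 9185 = 11062/5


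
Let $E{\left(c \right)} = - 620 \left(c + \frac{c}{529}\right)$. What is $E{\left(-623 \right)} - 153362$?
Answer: $\frac{123589302}{529} \approx 2.3363 \cdot 10^{5}$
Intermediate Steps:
$E{\left(c \right)} = - \frac{328600 c}{529}$ ($E{\left(c \right)} = - 620 \left(c + c \frac{1}{529}\right) = - 620 \left(c + \frac{c}{529}\right) = - 620 \frac{530 c}{529} = - \frac{328600 c}{529}$)
$E{\left(-623 \right)} - 153362 = \left(- \frac{328600}{529}\right) \left(-623\right) - 153362 = \frac{204717800}{529} - 153362 = \frac{123589302}{529}$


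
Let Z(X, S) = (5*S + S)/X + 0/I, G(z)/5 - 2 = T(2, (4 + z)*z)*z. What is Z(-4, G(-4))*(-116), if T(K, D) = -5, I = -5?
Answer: 19140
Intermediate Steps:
G(z) = 10 - 25*z (G(z) = 10 + 5*(-5*z) = 10 - 25*z)
Z(X, S) = 6*S/X (Z(X, S) = (5*S + S)/X + 0/(-5) = (6*S)/X + 0*(-⅕) = 6*S/X + 0 = 6*S/X)
Z(-4, G(-4))*(-116) = (6*(10 - 25*(-4))/(-4))*(-116) = (6*(10 + 100)*(-¼))*(-116) = (6*110*(-¼))*(-116) = -165*(-116) = 19140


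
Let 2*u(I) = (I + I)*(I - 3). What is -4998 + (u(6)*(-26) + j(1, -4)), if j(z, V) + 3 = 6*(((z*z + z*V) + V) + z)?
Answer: -5505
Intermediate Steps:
u(I) = I*(-3 + I) (u(I) = ((I + I)*(I - 3))/2 = ((2*I)*(-3 + I))/2 = (2*I*(-3 + I))/2 = I*(-3 + I))
j(z, V) = -3 + 6*V + 6*z + 6*z**2 + 6*V*z (j(z, V) = -3 + 6*(((z*z + z*V) + V) + z) = -3 + 6*(((z**2 + V*z) + V) + z) = -3 + 6*((V + z**2 + V*z) + z) = -3 + 6*(V + z + z**2 + V*z) = -3 + (6*V + 6*z + 6*z**2 + 6*V*z) = -3 + 6*V + 6*z + 6*z**2 + 6*V*z)
-4998 + (u(6)*(-26) + j(1, -4)) = -4998 + ((6*(-3 + 6))*(-26) + (-3 + 6*(-4) + 6*1 + 6*1**2 + 6*(-4)*1)) = -4998 + ((6*3)*(-26) + (-3 - 24 + 6 + 6*1 - 24)) = -4998 + (18*(-26) + (-3 - 24 + 6 + 6 - 24)) = -4998 + (-468 - 39) = -4998 - 507 = -5505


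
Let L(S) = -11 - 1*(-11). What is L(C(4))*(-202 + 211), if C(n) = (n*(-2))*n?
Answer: 0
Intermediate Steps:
C(n) = -2*n² (C(n) = (-2*n)*n = -2*n²)
L(S) = 0 (L(S) = -11 + 11 = 0)
L(C(4))*(-202 + 211) = 0*(-202 + 211) = 0*9 = 0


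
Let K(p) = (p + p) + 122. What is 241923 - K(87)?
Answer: 241627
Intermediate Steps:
K(p) = 122 + 2*p (K(p) = 2*p + 122 = 122 + 2*p)
241923 - K(87) = 241923 - (122 + 2*87) = 241923 - (122 + 174) = 241923 - 1*296 = 241923 - 296 = 241627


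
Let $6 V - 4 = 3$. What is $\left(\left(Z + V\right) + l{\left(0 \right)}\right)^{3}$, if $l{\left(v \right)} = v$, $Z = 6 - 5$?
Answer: $\frac{2197}{216} \approx 10.171$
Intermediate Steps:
$Z = 1$
$V = \frac{7}{6}$ ($V = \frac{2}{3} + \frac{1}{6} \cdot 3 = \frac{2}{3} + \frac{1}{2} = \frac{7}{6} \approx 1.1667$)
$\left(\left(Z + V\right) + l{\left(0 \right)}\right)^{3} = \left(\left(1 + \frac{7}{6}\right) + 0\right)^{3} = \left(\frac{13}{6} + 0\right)^{3} = \left(\frac{13}{6}\right)^{3} = \frac{2197}{216}$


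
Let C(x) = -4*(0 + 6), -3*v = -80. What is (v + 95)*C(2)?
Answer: -2920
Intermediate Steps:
v = 80/3 (v = -1/3*(-80) = 80/3 ≈ 26.667)
C(x) = -24 (C(x) = -4*6 = -24)
(v + 95)*C(2) = (80/3 + 95)*(-24) = (365/3)*(-24) = -2920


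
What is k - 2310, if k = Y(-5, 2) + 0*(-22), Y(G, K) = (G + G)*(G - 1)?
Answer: -2250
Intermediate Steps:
Y(G, K) = 2*G*(-1 + G) (Y(G, K) = (2*G)*(-1 + G) = 2*G*(-1 + G))
k = 60 (k = 2*(-5)*(-1 - 5) + 0*(-22) = 2*(-5)*(-6) + 0 = 60 + 0 = 60)
k - 2310 = 60 - 2310 = -2250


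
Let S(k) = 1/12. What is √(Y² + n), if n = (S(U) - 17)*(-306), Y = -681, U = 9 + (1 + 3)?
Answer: 5*√75030/2 ≈ 684.79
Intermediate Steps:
U = 13 (U = 9 + 4 = 13)
S(k) = 1/12
n = 10353/2 (n = (1/12 - 17)*(-306) = -203/12*(-306) = 10353/2 ≈ 5176.5)
√(Y² + n) = √((-681)² + 10353/2) = √(463761 + 10353/2) = √(937875/2) = 5*√75030/2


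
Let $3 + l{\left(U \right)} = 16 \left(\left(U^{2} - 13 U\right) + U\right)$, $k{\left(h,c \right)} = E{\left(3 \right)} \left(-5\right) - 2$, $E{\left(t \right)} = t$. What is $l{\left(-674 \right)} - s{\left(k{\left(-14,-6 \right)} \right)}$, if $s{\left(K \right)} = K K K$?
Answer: $7402734$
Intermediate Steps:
$k{\left(h,c \right)} = -17$ ($k{\left(h,c \right)} = 3 \left(-5\right) - 2 = -15 - 2 = -17$)
$s{\left(K \right)} = K^{3}$ ($s{\left(K \right)} = K K^{2} = K^{3}$)
$l{\left(U \right)} = -3 - 192 U + 16 U^{2}$ ($l{\left(U \right)} = -3 + 16 \left(\left(U^{2} - 13 U\right) + U\right) = -3 + 16 \left(U^{2} - 12 U\right) = -3 + \left(- 192 U + 16 U^{2}\right) = -3 - 192 U + 16 U^{2}$)
$l{\left(-674 \right)} - s{\left(k{\left(-14,-6 \right)} \right)} = \left(-3 - -129408 + 16 \left(-674\right)^{2}\right) - \left(-17\right)^{3} = \left(-3 + 129408 + 16 \cdot 454276\right) - -4913 = \left(-3 + 129408 + 7268416\right) + 4913 = 7397821 + 4913 = 7402734$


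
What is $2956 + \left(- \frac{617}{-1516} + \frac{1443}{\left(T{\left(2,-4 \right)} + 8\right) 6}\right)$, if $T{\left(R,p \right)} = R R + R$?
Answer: $\frac{15777845}{5306} \approx 2973.6$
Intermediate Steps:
$T{\left(R,p \right)} = R + R^{2}$ ($T{\left(R,p \right)} = R^{2} + R = R + R^{2}$)
$2956 + \left(- \frac{617}{-1516} + \frac{1443}{\left(T{\left(2,-4 \right)} + 8\right) 6}\right) = 2956 - \left(- \frac{617}{1516} - 1443 \frac{1}{6 \left(2 \left(1 + 2\right) + 8\right)}\right) = 2956 - \left(- \frac{617}{1516} - \frac{1443}{\left(2 \cdot 3 + 8\right) 6}\right) = 2956 + \left(\frac{617}{1516} + \frac{1443}{\left(6 + 8\right) 6}\right) = 2956 + \left(\frac{617}{1516} + \frac{1443}{14 \cdot 6}\right) = 2956 + \left(\frac{617}{1516} + \frac{1443}{84}\right) = 2956 + \left(\frac{617}{1516} + 1443 \cdot \frac{1}{84}\right) = 2956 + \left(\frac{617}{1516} + \frac{481}{28}\right) = 2956 + \frac{93309}{5306} = \frac{15777845}{5306}$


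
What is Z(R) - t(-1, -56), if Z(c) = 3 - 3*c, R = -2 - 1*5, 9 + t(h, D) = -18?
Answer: 51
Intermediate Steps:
t(h, D) = -27 (t(h, D) = -9 - 18 = -27)
R = -7 (R = -2 - 5 = -7)
Z(R) - t(-1, -56) = (3 - 3*(-7)) - 1*(-27) = (3 + 21) + 27 = 24 + 27 = 51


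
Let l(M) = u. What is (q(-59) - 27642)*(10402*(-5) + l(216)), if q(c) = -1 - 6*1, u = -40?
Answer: 1439130450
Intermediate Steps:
l(M) = -40
q(c) = -7 (q(c) = -1 - 6 = -7)
(q(-59) - 27642)*(10402*(-5) + l(216)) = (-7 - 27642)*(10402*(-5) - 40) = -27649*(-52010 - 40) = -27649*(-52050) = 1439130450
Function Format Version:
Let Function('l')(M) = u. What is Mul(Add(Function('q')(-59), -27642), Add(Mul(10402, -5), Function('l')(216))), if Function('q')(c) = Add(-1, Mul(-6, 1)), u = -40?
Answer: 1439130450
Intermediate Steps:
Function('l')(M) = -40
Function('q')(c) = -7 (Function('q')(c) = Add(-1, -6) = -7)
Mul(Add(Function('q')(-59), -27642), Add(Mul(10402, -5), Function('l')(216))) = Mul(Add(-7, -27642), Add(Mul(10402, -5), -40)) = Mul(-27649, Add(-52010, -40)) = Mul(-27649, -52050) = 1439130450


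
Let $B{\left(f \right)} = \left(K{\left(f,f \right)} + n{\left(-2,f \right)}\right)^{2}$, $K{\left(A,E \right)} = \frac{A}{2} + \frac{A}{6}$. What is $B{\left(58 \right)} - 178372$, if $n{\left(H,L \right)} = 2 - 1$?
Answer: $- \frac{1591187}{9} \approx -1.768 \cdot 10^{5}$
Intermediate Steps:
$n{\left(H,L \right)} = 1$
$K{\left(A,E \right)} = \frac{2 A}{3}$ ($K{\left(A,E \right)} = A \frac{1}{2} + A \frac{1}{6} = \frac{A}{2} + \frac{A}{6} = \frac{2 A}{3}$)
$B{\left(f \right)} = \left(1 + \frac{2 f}{3}\right)^{2}$ ($B{\left(f \right)} = \left(\frac{2 f}{3} + 1\right)^{2} = \left(1 + \frac{2 f}{3}\right)^{2}$)
$B{\left(58 \right)} - 178372 = \frac{\left(3 + 2 \cdot 58\right)^{2}}{9} - 178372 = \frac{\left(3 + 116\right)^{2}}{9} - 178372 = \frac{119^{2}}{9} - 178372 = \frac{1}{9} \cdot 14161 - 178372 = \frac{14161}{9} - 178372 = - \frac{1591187}{9}$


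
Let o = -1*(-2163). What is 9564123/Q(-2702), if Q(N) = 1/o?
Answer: 20687198049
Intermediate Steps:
o = 2163
Q(N) = 1/2163
9564123/Q(-2702) = 9564123/(1/2163) = 9564123*2163 = 20687198049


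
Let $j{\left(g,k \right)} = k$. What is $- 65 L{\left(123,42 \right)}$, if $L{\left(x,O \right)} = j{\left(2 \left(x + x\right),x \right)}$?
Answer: $-7995$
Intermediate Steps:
$L{\left(x,O \right)} = x$
$- 65 L{\left(123,42 \right)} = \left(-65\right) 123 = -7995$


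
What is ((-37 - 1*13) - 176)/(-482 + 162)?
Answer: 113/160 ≈ 0.70625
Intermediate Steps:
((-37 - 1*13) - 176)/(-482 + 162) = ((-37 - 13) - 176)/(-320) = (-50 - 176)*(-1/320) = -226*(-1/320) = 113/160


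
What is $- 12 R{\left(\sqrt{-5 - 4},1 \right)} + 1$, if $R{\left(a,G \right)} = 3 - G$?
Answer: $-23$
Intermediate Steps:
$- 12 R{\left(\sqrt{-5 - 4},1 \right)} + 1 = - 12 \left(3 - 1\right) + 1 = \left(-12\right) 2 + 1 = -24 + 1 = -23$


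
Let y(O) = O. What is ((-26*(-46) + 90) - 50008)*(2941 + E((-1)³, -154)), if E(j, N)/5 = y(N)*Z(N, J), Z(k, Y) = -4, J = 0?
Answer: -293355162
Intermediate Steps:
E(j, N) = -20*N (E(j, N) = 5*(N*(-4)) = 5*(-4*N) = -20*N)
((-26*(-46) + 90) - 50008)*(2941 + E((-1)³, -154)) = ((-26*(-46) + 90) - 50008)*(2941 - 20*(-154)) = ((1196 + 90) - 50008)*(2941 + 3080) = (1286 - 50008)*6021 = -48722*6021 = -293355162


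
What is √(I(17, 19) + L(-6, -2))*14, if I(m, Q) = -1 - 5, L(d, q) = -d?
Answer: 0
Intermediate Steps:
I(m, Q) = -6
√(I(17, 19) + L(-6, -2))*14 = √(-6 - 1*(-6))*14 = √(-6 + 6)*14 = √0*14 = 0*14 = 0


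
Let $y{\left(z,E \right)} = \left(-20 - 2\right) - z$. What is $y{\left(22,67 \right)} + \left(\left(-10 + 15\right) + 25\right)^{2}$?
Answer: $856$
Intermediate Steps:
$y{\left(z,E \right)} = -22 - z$
$y{\left(22,67 \right)} + \left(\left(-10 + 15\right) + 25\right)^{2} = \left(-22 - 22\right) + \left(\left(-10 + 15\right) + 25\right)^{2} = \left(-22 - 22\right) + \left(5 + 25\right)^{2} = -44 + 30^{2} = -44 + 900 = 856$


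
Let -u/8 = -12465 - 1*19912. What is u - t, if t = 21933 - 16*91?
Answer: 238539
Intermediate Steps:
u = 259016 (u = -8*(-12465 - 1*19912) = -8*(-12465 - 19912) = -8*(-32377) = 259016)
t = 20477 (t = 21933 - 1*1456 = 21933 - 1456 = 20477)
u - t = 259016 - 1*20477 = 259016 - 20477 = 238539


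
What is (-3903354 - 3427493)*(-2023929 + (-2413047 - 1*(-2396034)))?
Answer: 14961833537874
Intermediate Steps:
(-3903354 - 3427493)*(-2023929 + (-2413047 - 1*(-2396034))) = -7330847*(-2023929 + (-2413047 + 2396034)) = -7330847*(-2023929 - 17013) = -7330847*(-2040942) = 14961833537874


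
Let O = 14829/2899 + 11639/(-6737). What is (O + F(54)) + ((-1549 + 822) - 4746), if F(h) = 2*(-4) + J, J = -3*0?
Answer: -106980854291/19530563 ≈ -5477.6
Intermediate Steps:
J = 0
F(h) = -8 (F(h) = 2*(-4) + 0 = -8 + 0 = -8)
O = 66161512/19530563 (O = 14829*(1/2899) + 11639*(-1/6737) = 14829/2899 - 11639/6737 = 66161512/19530563 ≈ 3.3876)
(O + F(54)) + ((-1549 + 822) - 4746) = (66161512/19530563 - 8) + ((-1549 + 822) - 4746) = -90082992/19530563 + (-727 - 4746) = -90082992/19530563 - 5473 = -106980854291/19530563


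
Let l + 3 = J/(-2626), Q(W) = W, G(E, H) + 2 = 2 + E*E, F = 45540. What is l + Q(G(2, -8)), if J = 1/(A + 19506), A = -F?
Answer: 68365285/68365284 ≈ 1.0000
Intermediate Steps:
G(E, H) = E**2 (G(E, H) = -2 + (2 + E*E) = -2 + (2 + E**2) = E**2)
A = -45540 (A = -1*45540 = -45540)
J = -1/26034 (J = 1/(-45540 + 19506) = 1/(-26034) = -1/26034 ≈ -3.8411e-5)
l = -205095851/68365284 (l = -3 - 1/26034/(-2626) = -3 - 1/26034*(-1/2626) = -3 + 1/68365284 = -205095851/68365284 ≈ -3.0000)
l + Q(G(2, -8)) = -205095851/68365284 + 2**2 = -205095851/68365284 + 4 = 68365285/68365284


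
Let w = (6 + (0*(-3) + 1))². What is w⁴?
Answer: 5764801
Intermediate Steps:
w = 49 (w = (6 + (0 + 1))² = (6 + 1)² = 7² = 49)
w⁴ = 49⁴ = 5764801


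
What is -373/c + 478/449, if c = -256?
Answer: 289845/114944 ≈ 2.5216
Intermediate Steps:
-373/c + 478/449 = -373/(-256) + 478/449 = -373*(-1/256) + 478*(1/449) = 373/256 + 478/449 = 289845/114944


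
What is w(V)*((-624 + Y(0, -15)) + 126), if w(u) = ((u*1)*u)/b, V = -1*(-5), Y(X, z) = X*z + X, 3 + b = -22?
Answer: 498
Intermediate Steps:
b = -25 (b = -3 - 22 = -25)
Y(X, z) = X + X*z
V = 5
w(u) = -u²/25 (w(u) = ((u*1)*u)/(-25) = (u*u)*(-1/25) = u²*(-1/25) = -u²/25)
w(V)*((-624 + Y(0, -15)) + 126) = (-1/25*5²)*((-624 + 0*(1 - 15)) + 126) = (-1/25*25)*((-624 + 0*(-14)) + 126) = -((-624 + 0) + 126) = -(-624 + 126) = -1*(-498) = 498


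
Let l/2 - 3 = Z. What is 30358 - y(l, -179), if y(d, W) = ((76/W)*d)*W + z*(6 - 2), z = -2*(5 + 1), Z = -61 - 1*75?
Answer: 50622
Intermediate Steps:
Z = -136 (Z = -61 - 75 = -136)
z = -12 (z = -2*6 = -12)
l = -266 (l = 6 + 2*(-136) = 6 - 272 = -266)
y(d, W) = -48 + 76*d (y(d, W) = ((76/W)*d)*W - 12*(6 - 2) = (76*d/W)*W - 12*4 = 76*d - 48 = -48 + 76*d)
30358 - y(l, -179) = 30358 - (-48 + 76*(-266)) = 30358 - (-48 - 20216) = 30358 - 1*(-20264) = 30358 + 20264 = 50622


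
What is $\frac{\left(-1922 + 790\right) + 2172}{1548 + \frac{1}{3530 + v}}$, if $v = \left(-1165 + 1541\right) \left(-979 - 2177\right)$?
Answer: $\frac{1230451040}{1831479047} \approx 0.67183$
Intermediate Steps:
$v = -1186656$ ($v = 376 \left(-3156\right) = -1186656$)
$\frac{\left(-1922 + 790\right) + 2172}{1548 + \frac{1}{3530 + v}} = \frac{\left(-1922 + 790\right) + 2172}{1548 + \frac{1}{3530 - 1186656}} = \frac{-1132 + 2172}{1548 + \frac{1}{-1183126}} = \frac{1040}{1548 - \frac{1}{1183126}} = \frac{1040}{\frac{1831479047}{1183126}} = 1040 \cdot \frac{1183126}{1831479047} = \frac{1230451040}{1831479047}$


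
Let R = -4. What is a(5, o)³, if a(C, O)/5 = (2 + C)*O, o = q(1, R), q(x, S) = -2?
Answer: -343000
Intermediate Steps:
o = -2
a(C, O) = 5*O*(2 + C) (a(C, O) = 5*((2 + C)*O) = 5*(O*(2 + C)) = 5*O*(2 + C))
a(5, o)³ = (5*(-2)*(2 + 5))³ = (5*(-2)*7)³ = (-70)³ = -343000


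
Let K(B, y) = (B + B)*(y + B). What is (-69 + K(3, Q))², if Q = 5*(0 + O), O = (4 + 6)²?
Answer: 8696601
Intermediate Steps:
O = 100 (O = 10² = 100)
Q = 500 (Q = 5*(0 + 100) = 5*100 = 500)
K(B, y) = 2*B*(B + y) (K(B, y) = (2*B)*(B + y) = 2*B*(B + y))
(-69 + K(3, Q))² = (-69 + 2*3*(3 + 500))² = (-69 + 2*3*503)² = (-69 + 3018)² = 2949² = 8696601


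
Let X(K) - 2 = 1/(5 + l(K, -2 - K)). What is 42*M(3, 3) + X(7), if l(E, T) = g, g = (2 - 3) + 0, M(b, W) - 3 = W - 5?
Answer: 177/4 ≈ 44.250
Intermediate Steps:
M(b, W) = -2 + W (M(b, W) = 3 + (W - 5) = 3 + (-5 + W) = -2 + W)
g = -1 (g = -1 + 0 = -1)
l(E, T) = -1
X(K) = 9/4 (X(K) = 2 + 1/(5 - 1) = 2 + 1/4 = 2 + ¼ = 9/4)
42*M(3, 3) + X(7) = 42*(-2 + 3) + 9/4 = 42*1 + 9/4 = 42 + 9/4 = 177/4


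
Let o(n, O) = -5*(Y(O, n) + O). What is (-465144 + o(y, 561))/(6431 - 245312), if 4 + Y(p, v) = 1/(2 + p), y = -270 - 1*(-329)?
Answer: 263444032/134490003 ≈ 1.9588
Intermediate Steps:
y = 59 (y = -270 + 329 = 59)
Y(p, v) = -4 + 1/(2 + p)
o(n, O) = -5*O - 5*(-7 - 4*O)/(2 + O) (o(n, O) = -5*((-7 - 4*O)/(2 + O) + O) = -5*(O + (-7 - 4*O)/(2 + O)) = -5*O - 5*(-7 - 4*O)/(2 + O))
(-465144 + o(y, 561))/(6431 - 245312) = (-465144 + 5*(7 - 1*561**2 + 2*561)/(2 + 561))/(6431 - 245312) = (-465144 + 5*(7 - 1*314721 + 1122)/563)/(-238881) = (-465144 + 5*(1/563)*(7 - 314721 + 1122))*(-1/238881) = (-465144 + 5*(1/563)*(-313592))*(-1/238881) = (-465144 - 1567960/563)*(-1/238881) = -263444032/563*(-1/238881) = 263444032/134490003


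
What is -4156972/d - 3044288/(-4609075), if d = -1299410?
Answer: 121660915742/31521463925 ≈ 3.8596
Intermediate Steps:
-4156972/d - 3044288/(-4609075) = -4156972/(-1299410) - 3044288/(-4609075) = -4156972*(-1/1299410) - 3044288*(-1/4609075) = 109394/34195 + 3044288/4609075 = 121660915742/31521463925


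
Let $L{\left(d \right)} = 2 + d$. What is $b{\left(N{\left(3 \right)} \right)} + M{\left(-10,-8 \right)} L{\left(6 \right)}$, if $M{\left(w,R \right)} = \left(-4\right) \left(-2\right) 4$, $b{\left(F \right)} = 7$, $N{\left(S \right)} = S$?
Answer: $263$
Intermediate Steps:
$M{\left(w,R \right)} = 32$ ($M{\left(w,R \right)} = 8 \cdot 4 = 32$)
$b{\left(N{\left(3 \right)} \right)} + M{\left(-10,-8 \right)} L{\left(6 \right)} = 7 + 32 \left(2 + 6\right) = 7 + 32 \cdot 8 = 7 + 256 = 263$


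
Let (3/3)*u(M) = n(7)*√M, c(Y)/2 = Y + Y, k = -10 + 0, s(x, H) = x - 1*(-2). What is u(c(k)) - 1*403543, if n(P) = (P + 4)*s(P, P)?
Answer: -403543 + 198*I*√10 ≈ -4.0354e+5 + 626.13*I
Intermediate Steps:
s(x, H) = 2 + x (s(x, H) = x + 2 = 2 + x)
k = -10
c(Y) = 4*Y (c(Y) = 2*(Y + Y) = 2*(2*Y) = 4*Y)
n(P) = (2 + P)*(4 + P) (n(P) = (P + 4)*(2 + P) = (4 + P)*(2 + P) = (2 + P)*(4 + P))
u(M) = 99*√M (u(M) = ((2 + 7)*(4 + 7))*√M = (9*11)*√M = 99*√M)
u(c(k)) - 1*403543 = 99*√(4*(-10)) - 1*403543 = 99*√(-40) - 403543 = 99*(2*I*√10) - 403543 = 198*I*√10 - 403543 = -403543 + 198*I*√10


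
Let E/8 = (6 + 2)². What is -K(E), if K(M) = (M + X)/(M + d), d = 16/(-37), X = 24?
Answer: -2479/2366 ≈ -1.0478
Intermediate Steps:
E = 512 (E = 8*(6 + 2)² = 8*8² = 8*64 = 512)
d = -16/37 (d = 16*(-1/37) = -16/37 ≈ -0.43243)
K(M) = (24 + M)/(-16/37 + M) (K(M) = (M + 24)/(M - 16/37) = (24 + M)/(-16/37 + M))
-K(E) = -37*(24 + 512)/(-16 + 37*512) = -37*536/(-16 + 18944) = -37*536/18928 = -1*2479/2366 = -2479/2366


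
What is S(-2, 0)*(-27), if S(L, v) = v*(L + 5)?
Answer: 0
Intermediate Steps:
S(L, v) = v*(5 + L)
S(-2, 0)*(-27) = (0*(5 - 2))*(-27) = (0*3)*(-27) = 0*(-27) = 0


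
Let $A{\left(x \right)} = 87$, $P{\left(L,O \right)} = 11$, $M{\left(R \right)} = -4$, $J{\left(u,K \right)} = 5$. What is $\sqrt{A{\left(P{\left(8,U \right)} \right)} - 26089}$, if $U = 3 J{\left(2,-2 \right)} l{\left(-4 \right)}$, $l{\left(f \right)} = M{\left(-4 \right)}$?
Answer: $i \sqrt{26002} \approx 161.25 i$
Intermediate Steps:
$l{\left(f \right)} = -4$
$U = -60$ ($U = 3 \cdot 5 \left(-4\right) = 15 \left(-4\right) = -60$)
$\sqrt{A{\left(P{\left(8,U \right)} \right)} - 26089} = \sqrt{87 - 26089} = \sqrt{-26002} = i \sqrt{26002}$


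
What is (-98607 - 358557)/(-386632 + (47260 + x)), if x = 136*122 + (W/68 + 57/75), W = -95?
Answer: 777178800/548727083 ≈ 1.4163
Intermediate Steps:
x = 28205317/1700 (x = 136*122 + (-95/68 + 57/75) = 16592 + (-95*1/68 + 57*(1/75)) = 16592 + (-95/68 + 19/25) = 16592 - 1083/1700 = 28205317/1700 ≈ 16591.)
(-98607 - 358557)/(-386632 + (47260 + x)) = (-98607 - 358557)/(-386632 + (47260 + 28205317/1700)) = -457164/(-386632 + 108547317/1700) = -457164/(-548727083/1700) = -457164*(-1700/548727083) = 777178800/548727083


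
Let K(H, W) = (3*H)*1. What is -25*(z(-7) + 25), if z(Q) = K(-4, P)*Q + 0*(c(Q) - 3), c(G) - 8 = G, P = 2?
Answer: -2725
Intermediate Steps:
c(G) = 8 + G
K(H, W) = 3*H
z(Q) = -12*Q (z(Q) = (3*(-4))*Q + 0*((8 + Q) - 3) = -12*Q + 0*(5 + Q) = -12*Q + 0 = -12*Q)
-25*(z(-7) + 25) = -25*(-12*(-7) + 25) = -25*(84 + 25) = -25*109 = -2725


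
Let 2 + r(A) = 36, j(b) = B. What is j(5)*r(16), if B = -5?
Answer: -170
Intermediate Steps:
j(b) = -5
r(A) = 34 (r(A) = -2 + 36 = 34)
j(5)*r(16) = -5*34 = -170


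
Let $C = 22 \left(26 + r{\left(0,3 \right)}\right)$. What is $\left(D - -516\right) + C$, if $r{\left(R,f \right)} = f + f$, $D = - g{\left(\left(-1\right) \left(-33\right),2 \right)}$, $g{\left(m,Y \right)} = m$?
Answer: $1187$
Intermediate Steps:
$D = -33$ ($D = - \left(-1\right) \left(-33\right) = \left(-1\right) 33 = -33$)
$r{\left(R,f \right)} = 2 f$
$C = 704$ ($C = 22 \left(26 + 2 \cdot 3\right) = 22 \left(26 + 6\right) = 22 \cdot 32 = 704$)
$\left(D - -516\right) + C = \left(-33 - -516\right) + 704 = \left(-33 + 516\right) + 704 = 483 + 704 = 1187$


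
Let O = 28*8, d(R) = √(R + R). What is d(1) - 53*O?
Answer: -11872 + √2 ≈ -11871.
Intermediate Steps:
d(R) = √2*√R (d(R) = √(2*R) = √2*√R)
O = 224
d(1) - 53*O = √2*√1 - 53*224 = √2*1 - 11872 = √2 - 11872 = -11872 + √2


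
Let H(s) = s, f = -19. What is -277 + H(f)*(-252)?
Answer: 4511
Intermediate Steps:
-277 + H(f)*(-252) = -277 - 19*(-252) = -277 + 4788 = 4511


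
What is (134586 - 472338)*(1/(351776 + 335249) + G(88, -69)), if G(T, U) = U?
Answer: 16011040340448/687025 ≈ 2.3305e+7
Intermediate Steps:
(134586 - 472338)*(1/(351776 + 335249) + G(88, -69)) = (134586 - 472338)*(1/(351776 + 335249) - 69) = -337752*(1/687025 - 69) = -337752*(-47404724/687025) = 16011040340448/687025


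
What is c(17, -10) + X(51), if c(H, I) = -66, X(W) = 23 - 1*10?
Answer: -53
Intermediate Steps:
X(W) = 13 (X(W) = 23 - 10 = 13)
c(17, -10) + X(51) = -66 + 13 = -53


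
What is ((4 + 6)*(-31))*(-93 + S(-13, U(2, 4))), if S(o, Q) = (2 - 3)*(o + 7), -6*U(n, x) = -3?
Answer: 26970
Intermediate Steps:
U(n, x) = ½ (U(n, x) = -⅙*(-3) = ½)
S(o, Q) = -7 - o (S(o, Q) = -(7 + o) = -7 - o)
((4 + 6)*(-31))*(-93 + S(-13, U(2, 4))) = ((4 + 6)*(-31))*(-93 + (-7 - 1*(-13))) = (10*(-31))*(-93 + (-7 + 13)) = -310*(-93 + 6) = -310*(-87) = 26970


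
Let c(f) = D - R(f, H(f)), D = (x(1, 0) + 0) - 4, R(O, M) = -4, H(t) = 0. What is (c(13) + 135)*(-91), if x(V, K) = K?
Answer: -12285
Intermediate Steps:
D = -4 (D = (0 + 0) - 4 = 0 - 4 = -4)
c(f) = 0 (c(f) = -4 - 1*(-4) = -4 + 4 = 0)
(c(13) + 135)*(-91) = (0 + 135)*(-91) = 135*(-91) = -12285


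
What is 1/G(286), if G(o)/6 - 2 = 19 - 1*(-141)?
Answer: 1/972 ≈ 0.0010288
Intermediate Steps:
G(o) = 972 (G(o) = 12 + 6*(19 - 1*(-141)) = 12 + 6*(19 + 141) = 12 + 6*160 = 12 + 960 = 972)
1/G(286) = 1/972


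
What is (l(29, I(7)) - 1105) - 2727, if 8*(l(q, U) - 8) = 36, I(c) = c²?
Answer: -7639/2 ≈ -3819.5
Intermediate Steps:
l(q, U) = 25/2 (l(q, U) = 8 + (⅛)*36 = 8 + 9/2 = 25/2)
(l(29, I(7)) - 1105) - 2727 = (25/2 - 1105) - 2727 = -2185/2 - 2727 = -7639/2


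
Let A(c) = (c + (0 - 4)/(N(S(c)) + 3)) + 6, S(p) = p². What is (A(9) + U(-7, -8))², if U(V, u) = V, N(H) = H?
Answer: 27889/441 ≈ 63.240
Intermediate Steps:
A(c) = 6 + c - 4/(3 + c²) (A(c) = (c + (0 - 4)/(c² + 3)) + 6 = (c - 4/(3 + c²)) + 6 = 6 + c - 4/(3 + c²))
(A(9) + U(-7, -8))² = ((14 + 9³ + 3*9 + 6*9²)/(3 + 9²) - 7)² = ((14 + 729 + 27 + 6*81)/(3 + 81) - 7)² = ((14 + 729 + 27 + 486)/84 - 7)² = ((1/84)*1256 - 7)² = (314/21 - 7)² = (167/21)² = 27889/441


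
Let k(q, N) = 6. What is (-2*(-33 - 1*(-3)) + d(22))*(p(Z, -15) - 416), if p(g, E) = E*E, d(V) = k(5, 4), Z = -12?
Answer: -12606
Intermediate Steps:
d(V) = 6
p(g, E) = E²
(-2*(-33 - 1*(-3)) + d(22))*(p(Z, -15) - 416) = (-2*(-33 - 1*(-3)) + 6)*((-15)² - 416) = (-2*(-33 + 3) + 6)*(225 - 416) = (-2*(-30) + 6)*(-191) = (60 + 6)*(-191) = 66*(-191) = -12606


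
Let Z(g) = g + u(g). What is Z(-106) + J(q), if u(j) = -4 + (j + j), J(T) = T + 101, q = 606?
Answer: 385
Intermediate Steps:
J(T) = 101 + T
u(j) = -4 + 2*j
Z(g) = -4 + 3*g (Z(g) = g + (-4 + 2*g) = -4 + 3*g)
Z(-106) + J(q) = (-4 + 3*(-106)) + (101 + 606) = (-4 - 318) + 707 = -322 + 707 = 385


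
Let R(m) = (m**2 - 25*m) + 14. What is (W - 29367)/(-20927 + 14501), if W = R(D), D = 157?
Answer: 8629/6426 ≈ 1.3428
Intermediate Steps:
R(m) = 14 + m**2 - 25*m
W = 20738 (W = 14 + 157**2 - 25*157 = 14 + 24649 - 3925 = 20738)
(W - 29367)/(-20927 + 14501) = (20738 - 29367)/(-20927 + 14501) = -8629/(-6426) = -8629*(-1/6426) = 8629/6426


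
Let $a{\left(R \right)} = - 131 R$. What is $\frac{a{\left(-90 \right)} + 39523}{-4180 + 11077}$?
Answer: $\frac{51313}{6897} \approx 7.4399$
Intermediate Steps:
$\frac{a{\left(-90 \right)} + 39523}{-4180 + 11077} = \frac{\left(-131\right) \left(-90\right) + 39523}{-4180 + 11077} = \frac{11790 + 39523}{6897} = 51313 \cdot \frac{1}{6897} = \frac{51313}{6897}$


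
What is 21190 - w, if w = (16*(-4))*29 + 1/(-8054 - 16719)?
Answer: 570918559/24773 ≈ 23046.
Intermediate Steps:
w = -45978689/24773 (w = -64*29 + 1/(-24773) = -1856 - 1/24773 = -45978689/24773 ≈ -1856.0)
21190 - w = 21190 - 1*(-45978689/24773) = 21190 + 45978689/24773 = 570918559/24773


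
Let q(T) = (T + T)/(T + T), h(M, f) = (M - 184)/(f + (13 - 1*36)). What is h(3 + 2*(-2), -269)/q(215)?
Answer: 185/292 ≈ 0.63356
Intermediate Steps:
h(M, f) = (-184 + M)/(-23 + f) (h(M, f) = (-184 + M)/(f + (13 - 36)) = (-184 + M)/(f - 23) = (-184 + M)/(-23 + f))
q(T) = 1 (q(T) = (2*T)/((2*T)) = (2*T)*(1/(2*T)) = 1)
h(3 + 2*(-2), -269)/q(215) = ((-184 + (3 + 2*(-2)))/(-23 - 269))/1 = ((-184 + (3 - 4))/(-292))*1 = -(-184 - 1)/292*1 = -1/292*(-185)*1 = (185/292)*1 = 185/292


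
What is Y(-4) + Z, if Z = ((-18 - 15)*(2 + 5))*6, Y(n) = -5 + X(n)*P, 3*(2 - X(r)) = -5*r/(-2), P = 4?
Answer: -4109/3 ≈ -1369.7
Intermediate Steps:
X(r) = 2 - 5*r/6 (X(r) = 2 - (-5)*r/(-2)/3 = 2 - (-5)*r*(-½)/3 = 2 - (-5)*(-r/2)/3 = 2 - 5*r/6)
Y(n) = 3 - 10*n/3 (Y(n) = -5 + (2 - 5*n/6)*4 = -5 + (8 - 10*n/3) = 3 - 10*n/3)
Z = -1386 (Z = -33*7*6 = -231*6 = -1386)
Y(-4) + Z = (3 - 10/3*(-4)) - 1386 = (3 + 40/3) - 1386 = 49/3 - 1386 = -4109/3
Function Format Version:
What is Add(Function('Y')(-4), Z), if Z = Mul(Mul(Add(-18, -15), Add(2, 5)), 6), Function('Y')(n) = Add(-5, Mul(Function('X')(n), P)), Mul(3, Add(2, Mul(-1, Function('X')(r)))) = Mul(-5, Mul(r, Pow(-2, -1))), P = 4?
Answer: Rational(-4109, 3) ≈ -1369.7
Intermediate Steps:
Function('X')(r) = Add(2, Mul(Rational(-5, 6), r)) (Function('X')(r) = Add(2, Mul(Rational(-1, 3), Mul(-5, Mul(r, Pow(-2, -1))))) = Add(2, Mul(Rational(-1, 3), Mul(-5, Mul(r, Rational(-1, 2))))) = Add(2, Mul(Rational(-1, 3), Mul(-5, Mul(Rational(-1, 2), r)))) = Add(2, Mul(Rational(-1, 3), Mul(Rational(5, 2), r))) = Add(2, Mul(Rational(-5, 6), r)))
Function('Y')(n) = Add(3, Mul(Rational(-10, 3), n)) (Function('Y')(n) = Add(-5, Mul(Add(2, Mul(Rational(-5, 6), n)), 4)) = Add(-5, Add(8, Mul(Rational(-10, 3), n))) = Add(3, Mul(Rational(-10, 3), n)))
Z = -1386 (Z = Mul(Mul(-33, 7), 6) = Mul(-231, 6) = -1386)
Add(Function('Y')(-4), Z) = Add(Add(3, Mul(Rational(-10, 3), -4)), -1386) = Add(Add(3, Rational(40, 3)), -1386) = Add(Rational(49, 3), -1386) = Rational(-4109, 3)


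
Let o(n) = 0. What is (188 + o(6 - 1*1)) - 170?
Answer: 18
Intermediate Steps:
(188 + o(6 - 1*1)) - 170 = (188 + 0) - 170 = 188 - 170 = 18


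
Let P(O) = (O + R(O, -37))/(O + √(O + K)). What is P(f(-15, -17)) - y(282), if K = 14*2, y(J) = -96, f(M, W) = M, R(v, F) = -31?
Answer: 10521/106 + 23*√13/106 ≈ 100.04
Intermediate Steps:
K = 28
P(O) = (-31 + O)/(O + √(28 + O)) (P(O) = (O - 31)/(O + √(O + 28)) = (-31 + O)/(O + √(28 + O)))
P(f(-15, -17)) - y(282) = (-31 - 15)/(-15 + √(28 - 15)) - 1*(-96) = -46/(-15 + √13) + 96 = 96 - 46/(-15 + √13)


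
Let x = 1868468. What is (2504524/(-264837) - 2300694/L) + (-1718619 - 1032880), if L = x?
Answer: -680777783750480197/247419729858 ≈ -2.7515e+6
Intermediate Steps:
L = 1868468
(2504524/(-264837) - 2300694/L) + (-1718619 - 1032880) = (2504524/(-264837) - 2300694/1868468) + (-1718619 - 1032880) = (2504524*(-1/264837) - 2300694*1/1868468) - 2751499 = (-2504524/264837 - 1150347/934234) - 2751499 = -2644465923055/247419729858 - 2751499 = -680777783750480197/247419729858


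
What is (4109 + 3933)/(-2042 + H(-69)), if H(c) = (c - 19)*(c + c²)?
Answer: -4021/207469 ≈ -0.019381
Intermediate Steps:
H(c) = (-19 + c)*(c + c²)
(4109 + 3933)/(-2042 + H(-69)) = (4109 + 3933)/(-2042 - 69*(-19 + (-69)² - 18*(-69))) = 8042/(-2042 - 69*(-19 + 4761 + 1242)) = 8042/(-2042 - 69*5984) = 8042/(-2042 - 412896) = 8042/(-414938) = 8042*(-1/414938) = -4021/207469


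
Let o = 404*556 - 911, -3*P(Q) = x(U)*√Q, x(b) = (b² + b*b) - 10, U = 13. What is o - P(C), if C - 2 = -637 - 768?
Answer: 223713 + 328*I*√1403/3 ≈ 2.2371e+5 + 4095.3*I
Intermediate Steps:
x(b) = -10 + 2*b² (x(b) = (b² + b²) - 10 = 2*b² - 10 = -10 + 2*b²)
C = -1403 (C = 2 + (-637 - 768) = 2 - 1405 = -1403)
P(Q) = -328*√Q/3 (P(Q) = -(-10 + 2*13²)*√Q/3 = -(-10 + 2*169)*√Q/3 = -(-10 + 338)*√Q/3 = -328*√Q/3)
o = 223713 (o = 224624 - 911 = 223713)
o - P(C) = 223713 - (-328)*√(-1403)/3 = 223713 - (-328)*I*√1403/3 = 223713 + 328*I*√1403/3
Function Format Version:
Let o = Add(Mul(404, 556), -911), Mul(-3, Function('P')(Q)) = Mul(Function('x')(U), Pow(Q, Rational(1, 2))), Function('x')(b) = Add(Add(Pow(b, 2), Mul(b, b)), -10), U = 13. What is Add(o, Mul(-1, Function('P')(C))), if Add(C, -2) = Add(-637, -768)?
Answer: Add(223713, Mul(Rational(328, 3), I, Pow(1403, Rational(1, 2)))) ≈ Add(2.2371e+5, Mul(4095.3, I))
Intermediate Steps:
Function('x')(b) = Add(-10, Mul(2, Pow(b, 2))) (Function('x')(b) = Add(Add(Pow(b, 2), Pow(b, 2)), -10) = Add(Mul(2, Pow(b, 2)), -10) = Add(-10, Mul(2, Pow(b, 2))))
C = -1403 (C = Add(2, Add(-637, -768)) = Add(2, -1405) = -1403)
Function('P')(Q) = Mul(Rational(-328, 3), Pow(Q, Rational(1, 2))) (Function('P')(Q) = Mul(Rational(-1, 3), Mul(Add(-10, Mul(2, Pow(13, 2))), Pow(Q, Rational(1, 2)))) = Mul(Rational(-1, 3), Mul(Add(-10, Mul(2, 169)), Pow(Q, Rational(1, 2)))) = Mul(Rational(-1, 3), Mul(Add(-10, 338), Pow(Q, Rational(1, 2)))) = Mul(Rational(-1, 3), Mul(328, Pow(Q, Rational(1, 2)))) = Mul(Rational(-328, 3), Pow(Q, Rational(1, 2))))
o = 223713 (o = Add(224624, -911) = 223713)
Add(o, Mul(-1, Function('P')(C))) = Add(223713, Mul(-1, Mul(Rational(-328, 3), Pow(-1403, Rational(1, 2))))) = Add(223713, Mul(-1, Mul(Rational(-328, 3), Mul(I, Pow(1403, Rational(1, 2)))))) = Add(223713, Mul(-1, Mul(Rational(-328, 3), I, Pow(1403, Rational(1, 2))))) = Add(223713, Mul(Rational(328, 3), I, Pow(1403, Rational(1, 2))))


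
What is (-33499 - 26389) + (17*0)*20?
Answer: -59888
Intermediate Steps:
(-33499 - 26389) + (17*0)*20 = -59888 + 0*20 = -59888 + 0 = -59888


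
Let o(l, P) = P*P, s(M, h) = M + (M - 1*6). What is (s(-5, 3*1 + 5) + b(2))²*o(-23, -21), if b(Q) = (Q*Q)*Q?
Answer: 28224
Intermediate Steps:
s(M, h) = -6 + 2*M (s(M, h) = M + (M - 6) = M + (-6 + M) = -6 + 2*M)
o(l, P) = P²
b(Q) = Q³ (b(Q) = Q²*Q = Q³)
(s(-5, 3*1 + 5) + b(2))²*o(-23, -21) = ((-6 + 2*(-5)) + 2³)²*(-21)² = ((-6 - 10) + 8)²*441 = (-16 + 8)²*441 = (-8)²*441 = 64*441 = 28224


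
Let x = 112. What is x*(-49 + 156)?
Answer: 11984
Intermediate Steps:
x*(-49 + 156) = 112*(-49 + 156) = 112*107 = 11984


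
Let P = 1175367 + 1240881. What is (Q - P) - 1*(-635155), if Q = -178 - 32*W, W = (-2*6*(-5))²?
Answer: -1896471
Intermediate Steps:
W = 3600 (W = (-12*(-5))² = 60² = 3600)
Q = -115378 (Q = -178 - 32*3600 = -178 - 115200 = -115378)
P = 2416248
(Q - P) - 1*(-635155) = (-115378 - 1*2416248) - 1*(-635155) = (-115378 - 2416248) + 635155 = -2531626 + 635155 = -1896471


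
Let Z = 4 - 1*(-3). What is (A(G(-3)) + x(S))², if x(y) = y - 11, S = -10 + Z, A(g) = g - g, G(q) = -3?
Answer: 196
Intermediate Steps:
Z = 7 (Z = 4 + 3 = 7)
A(g) = 0
S = -3 (S = -10 + 7 = -3)
x(y) = -11 + y
(A(G(-3)) + x(S))² = (0 + (-11 - 3))² = (0 - 14)² = (-14)² = 196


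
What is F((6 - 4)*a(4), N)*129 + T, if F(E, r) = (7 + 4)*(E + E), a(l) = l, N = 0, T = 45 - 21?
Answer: 22728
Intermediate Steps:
T = 24
F(E, r) = 22*E (F(E, r) = 11*(2*E) = 22*E)
F((6 - 4)*a(4), N)*129 + T = (22*((6 - 4)*4))*129 + 24 = (22*(2*4))*129 + 24 = (22*8)*129 + 24 = 176*129 + 24 = 22704 + 24 = 22728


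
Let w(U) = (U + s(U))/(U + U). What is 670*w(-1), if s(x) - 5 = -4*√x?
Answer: -1340 + 1340*I ≈ -1340.0 + 1340.0*I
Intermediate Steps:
s(x) = 5 - 4*√x
w(U) = (5 + U - 4*√U)/(2*U) (w(U) = (U + (5 - 4*√U))/(U + U) = (5 + U - 4*√U)/((2*U)) = (5 + U - 4*√U)*(1/(2*U)) = (5 + U - 4*√U)/(2*U))
670*w(-1) = 670*((½)*(5 - 1 - 4*I)/(-1)) = 670*((½)*(-1)*(5 - 1 - 4*I)) = 670*((½)*(-1)*(4 - 4*I)) = 670*(-2 + 2*I) = -1340 + 1340*I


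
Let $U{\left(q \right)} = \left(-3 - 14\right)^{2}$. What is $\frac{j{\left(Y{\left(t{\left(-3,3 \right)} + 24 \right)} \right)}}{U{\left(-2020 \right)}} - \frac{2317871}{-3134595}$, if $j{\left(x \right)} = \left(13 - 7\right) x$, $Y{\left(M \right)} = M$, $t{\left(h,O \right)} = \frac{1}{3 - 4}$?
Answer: $\frac{1102438829}{905897955} \approx 1.217$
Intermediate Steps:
$U{\left(q \right)} = 289$ ($U{\left(q \right)} = \left(-17\right)^{2} = 289$)
$t{\left(h,O \right)} = -1$ ($t{\left(h,O \right)} = \frac{1}{-1} = -1$)
$j{\left(x \right)} = 6 x$
$\frac{j{\left(Y{\left(t{\left(-3,3 \right)} + 24 \right)} \right)}}{U{\left(-2020 \right)}} - \frac{2317871}{-3134595} = \frac{6 \left(-1 + 24\right)}{289} - \frac{2317871}{-3134595} = 6 \cdot 23 \cdot \frac{1}{289} - - \frac{2317871}{3134595} = 138 \cdot \frac{1}{289} + \frac{2317871}{3134595} = \frac{138}{289} + \frac{2317871}{3134595} = \frac{1102438829}{905897955}$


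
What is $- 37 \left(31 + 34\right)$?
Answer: $-2405$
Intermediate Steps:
$- 37 \left(31 + 34\right) = \left(-37\right) 65 = -2405$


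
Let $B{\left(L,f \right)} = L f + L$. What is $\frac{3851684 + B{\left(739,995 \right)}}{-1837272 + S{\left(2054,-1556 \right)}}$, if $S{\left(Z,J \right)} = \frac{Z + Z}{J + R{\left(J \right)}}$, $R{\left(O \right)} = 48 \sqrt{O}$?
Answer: $- \frac{3164086035183335344}{1267139212571170201} + \frac{113078319744 i \sqrt{389}}{1267139212571170201} \approx -2.497 + 1.7601 \cdot 10^{-6} i$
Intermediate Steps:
$B{\left(L,f \right)} = L + L f$
$S{\left(Z,J \right)} = \frac{2 Z}{J + 48 \sqrt{J}}$ ($S{\left(Z,J \right)} = \frac{Z + Z}{J + 48 \sqrt{J}} = \frac{2 Z}{J + 48 \sqrt{J}}$)
$\frac{3851684 + B{\left(739,995 \right)}}{-1837272 + S{\left(2054,-1556 \right)}} = \frac{3851684 + 739 \left(1 + 995\right)}{-1837272 + 2 \cdot 2054 \frac{1}{-1556 + 48 \sqrt{-1556}}} = \frac{3851684 + 739 \cdot 996}{-1837272 + 2 \cdot 2054 \frac{1}{-1556 + 48 \cdot 2 i \sqrt{389}}} = \frac{3851684 + 736044}{-1837272 + 2 \cdot 2054 \frac{1}{-1556 + 96 i \sqrt{389}}} = \frac{4587728}{-1837272 + \frac{4108}{-1556 + 96 i \sqrt{389}}}$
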